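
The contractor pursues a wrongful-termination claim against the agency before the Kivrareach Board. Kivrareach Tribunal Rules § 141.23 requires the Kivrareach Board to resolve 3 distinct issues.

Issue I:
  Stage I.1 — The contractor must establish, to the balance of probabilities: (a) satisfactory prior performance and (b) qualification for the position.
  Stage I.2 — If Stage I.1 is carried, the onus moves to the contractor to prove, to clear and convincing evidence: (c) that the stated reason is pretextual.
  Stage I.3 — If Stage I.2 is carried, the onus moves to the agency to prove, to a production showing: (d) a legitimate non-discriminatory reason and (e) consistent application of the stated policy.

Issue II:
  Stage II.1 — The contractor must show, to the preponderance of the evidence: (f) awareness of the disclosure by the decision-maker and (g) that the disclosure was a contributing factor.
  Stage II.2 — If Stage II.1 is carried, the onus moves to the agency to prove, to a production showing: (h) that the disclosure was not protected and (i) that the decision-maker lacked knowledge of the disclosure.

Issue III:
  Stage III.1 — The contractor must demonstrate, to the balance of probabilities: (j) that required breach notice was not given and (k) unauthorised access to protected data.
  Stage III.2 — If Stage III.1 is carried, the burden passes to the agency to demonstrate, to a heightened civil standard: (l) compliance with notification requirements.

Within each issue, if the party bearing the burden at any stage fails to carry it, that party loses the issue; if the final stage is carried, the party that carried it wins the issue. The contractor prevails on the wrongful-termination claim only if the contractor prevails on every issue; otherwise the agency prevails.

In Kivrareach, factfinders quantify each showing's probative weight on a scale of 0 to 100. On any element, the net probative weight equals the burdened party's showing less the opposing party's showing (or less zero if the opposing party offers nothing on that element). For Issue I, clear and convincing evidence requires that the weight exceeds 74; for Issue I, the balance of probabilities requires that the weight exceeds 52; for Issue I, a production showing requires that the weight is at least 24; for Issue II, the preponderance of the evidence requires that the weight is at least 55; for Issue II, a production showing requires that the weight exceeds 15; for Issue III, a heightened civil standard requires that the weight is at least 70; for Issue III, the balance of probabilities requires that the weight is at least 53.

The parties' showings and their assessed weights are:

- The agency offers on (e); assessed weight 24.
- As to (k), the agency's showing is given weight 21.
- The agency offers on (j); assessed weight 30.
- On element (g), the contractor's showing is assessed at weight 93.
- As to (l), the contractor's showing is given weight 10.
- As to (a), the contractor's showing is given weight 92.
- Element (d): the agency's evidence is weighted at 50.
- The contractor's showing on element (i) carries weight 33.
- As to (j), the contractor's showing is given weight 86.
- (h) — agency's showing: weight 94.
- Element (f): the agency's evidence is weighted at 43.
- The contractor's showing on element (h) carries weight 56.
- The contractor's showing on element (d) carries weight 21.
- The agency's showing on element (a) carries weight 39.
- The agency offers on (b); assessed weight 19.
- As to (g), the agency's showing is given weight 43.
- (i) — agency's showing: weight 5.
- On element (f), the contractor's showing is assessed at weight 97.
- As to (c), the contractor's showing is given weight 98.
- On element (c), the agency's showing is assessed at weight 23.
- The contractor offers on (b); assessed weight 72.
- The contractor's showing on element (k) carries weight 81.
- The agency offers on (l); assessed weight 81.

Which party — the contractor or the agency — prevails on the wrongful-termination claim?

— Issue I —
Stage I.1 (contractor, the balance of probabilities, weight exceeds 52): (a) net 92−39=53 > 52 — meets; (b) net 72−19=53 > 52 — meets.
  Stage I.1 carried; the burden remains with the contractor.
Stage I.2 (contractor, clear and convincing evidence, weight exceeds 74): (c) net 98−23=75 > 74 — meets.
  Stage I.2 carried; the burden shifts to the agency.
Stage I.3 (agency, a production showing, weight is at least 24): (d) net 50−21=29 ≥ 24 — meets; (e) 24 ≥ 24 — meets.
  All elements met at the final stage.
All stages carried — the agency prevails on this issue.
— Issue II —
Stage II.1 — burden on contractor; standard: the preponderance of the evidence (weight is at least 55).
    (f): 97 − 43 = 54 < 55 [not met]
    (g): 93 − 43 = 50 < 55 [not met]
  Not every element is met, so the contractor fails to carry Stage II.1.
The agency prevails on this issue.
— Issue III —
At Stage III.1 the contractor must meet the balance of probabilities (weight is at least 53): on (j) the weight is 86 less the opposing 30 gives net 56, which does reach 53, so (j) meets the standard; on (k) the weight is 81 less the opposing 21 gives net 60, which does reach 53, so (k) meets the standard.
  All elements met. The burden passes to the agency.
At Stage III.2 the agency must meet a heightened civil standard (weight is at least 70): on (l) the weight is 81 less the opposing 10 gives net 71, which does reach 70, so (l) meets the standard.
  Stage III.2 carried; the final stage is satisfied.
With every stage satisfied, the agency prevails on this issue.
Per-issue: Issue I → agency; Issue II → agency; Issue III → agency. The contractor must prevail on every issue; overall, the agency prevails.

agency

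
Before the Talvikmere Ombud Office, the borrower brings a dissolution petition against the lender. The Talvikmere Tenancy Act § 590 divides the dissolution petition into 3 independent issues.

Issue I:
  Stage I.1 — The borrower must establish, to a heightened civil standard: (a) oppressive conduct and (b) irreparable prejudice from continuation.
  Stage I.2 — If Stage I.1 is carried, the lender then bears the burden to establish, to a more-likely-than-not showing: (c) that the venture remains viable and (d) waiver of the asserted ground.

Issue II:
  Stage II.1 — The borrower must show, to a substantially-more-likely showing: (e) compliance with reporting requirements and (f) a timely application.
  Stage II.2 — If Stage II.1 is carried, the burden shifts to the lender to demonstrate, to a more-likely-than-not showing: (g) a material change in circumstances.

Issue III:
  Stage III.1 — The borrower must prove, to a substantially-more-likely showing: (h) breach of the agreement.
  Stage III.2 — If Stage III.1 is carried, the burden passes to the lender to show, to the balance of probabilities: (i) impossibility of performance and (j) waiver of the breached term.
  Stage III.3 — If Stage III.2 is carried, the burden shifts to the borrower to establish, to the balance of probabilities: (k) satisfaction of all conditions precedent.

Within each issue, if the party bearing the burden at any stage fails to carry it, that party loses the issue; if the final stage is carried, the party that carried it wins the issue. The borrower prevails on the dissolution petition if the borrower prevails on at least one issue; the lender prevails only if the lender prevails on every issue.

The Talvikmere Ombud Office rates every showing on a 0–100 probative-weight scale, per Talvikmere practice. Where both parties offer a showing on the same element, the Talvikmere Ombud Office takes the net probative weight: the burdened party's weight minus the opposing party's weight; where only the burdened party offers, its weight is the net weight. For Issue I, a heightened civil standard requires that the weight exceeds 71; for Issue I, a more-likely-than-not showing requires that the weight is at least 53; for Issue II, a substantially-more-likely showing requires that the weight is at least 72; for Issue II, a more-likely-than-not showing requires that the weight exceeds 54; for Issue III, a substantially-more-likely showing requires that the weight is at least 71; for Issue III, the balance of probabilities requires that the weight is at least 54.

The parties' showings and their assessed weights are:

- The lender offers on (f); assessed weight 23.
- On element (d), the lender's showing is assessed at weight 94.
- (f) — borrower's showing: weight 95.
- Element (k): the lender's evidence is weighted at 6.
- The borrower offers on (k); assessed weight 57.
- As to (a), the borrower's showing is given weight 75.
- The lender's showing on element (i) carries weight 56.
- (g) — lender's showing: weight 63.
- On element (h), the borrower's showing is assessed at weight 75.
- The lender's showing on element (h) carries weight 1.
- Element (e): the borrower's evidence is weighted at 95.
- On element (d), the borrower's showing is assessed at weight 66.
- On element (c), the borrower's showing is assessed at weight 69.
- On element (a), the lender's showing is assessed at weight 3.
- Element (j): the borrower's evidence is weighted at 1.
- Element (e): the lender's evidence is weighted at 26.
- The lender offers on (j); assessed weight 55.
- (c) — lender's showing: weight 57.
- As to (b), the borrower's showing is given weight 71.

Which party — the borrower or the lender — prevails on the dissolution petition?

lender

— Issue I —
Stage I.1 (borrower, a heightened civil standard, weight exceeds 71): (a) net 75−3=72 > 71 — meets; (b) 71 ≤ 71 — fails.
  The borrower does not carry Stage I.1.
The lender prevails on this issue.
— Issue II —
Stage II.1 — burden on borrower; standard: a substantially-more-likely showing (weight is at least 72).
    (e): 95 − 26 = 69 < 72 [not met]
    (f): 95 − 23 = 72 ≥ 72 [met]
  Stage II.1 not carried; the borrower fails its burden.
The analysis ends at Stage II.1; the lender prevails on this issue.
— Issue III —
Stage III.1 — burden on borrower; standard: a substantially-more-likely showing (weight is at least 71).
    (h): 75 − 1 = 74 ≥ 71 [met]
  Stage III.1 is satisfied; the onus moves to the lender.
Stage III.2 — burden on lender; standard: the balance of probabilities (weight is at least 54).
    (i): 56 ≥ 54 [met]
    (j): 55 − 1 = 54 ≥ 54 [met]
  Stage III.2 carried; the burden shifts to the borrower.
Stage III.3 — burden on borrower; standard: the balance of probabilities (weight is at least 54).
    (k): 57 − 6 = 51 < 54 [not met]
  The borrower does not carry Stage III.3.
The lender prevails on this issue.
Per-issue: Issue I → lender; Issue II → lender; Issue III → lender. The borrower must prevail on at least one issue; overall, the lender prevails.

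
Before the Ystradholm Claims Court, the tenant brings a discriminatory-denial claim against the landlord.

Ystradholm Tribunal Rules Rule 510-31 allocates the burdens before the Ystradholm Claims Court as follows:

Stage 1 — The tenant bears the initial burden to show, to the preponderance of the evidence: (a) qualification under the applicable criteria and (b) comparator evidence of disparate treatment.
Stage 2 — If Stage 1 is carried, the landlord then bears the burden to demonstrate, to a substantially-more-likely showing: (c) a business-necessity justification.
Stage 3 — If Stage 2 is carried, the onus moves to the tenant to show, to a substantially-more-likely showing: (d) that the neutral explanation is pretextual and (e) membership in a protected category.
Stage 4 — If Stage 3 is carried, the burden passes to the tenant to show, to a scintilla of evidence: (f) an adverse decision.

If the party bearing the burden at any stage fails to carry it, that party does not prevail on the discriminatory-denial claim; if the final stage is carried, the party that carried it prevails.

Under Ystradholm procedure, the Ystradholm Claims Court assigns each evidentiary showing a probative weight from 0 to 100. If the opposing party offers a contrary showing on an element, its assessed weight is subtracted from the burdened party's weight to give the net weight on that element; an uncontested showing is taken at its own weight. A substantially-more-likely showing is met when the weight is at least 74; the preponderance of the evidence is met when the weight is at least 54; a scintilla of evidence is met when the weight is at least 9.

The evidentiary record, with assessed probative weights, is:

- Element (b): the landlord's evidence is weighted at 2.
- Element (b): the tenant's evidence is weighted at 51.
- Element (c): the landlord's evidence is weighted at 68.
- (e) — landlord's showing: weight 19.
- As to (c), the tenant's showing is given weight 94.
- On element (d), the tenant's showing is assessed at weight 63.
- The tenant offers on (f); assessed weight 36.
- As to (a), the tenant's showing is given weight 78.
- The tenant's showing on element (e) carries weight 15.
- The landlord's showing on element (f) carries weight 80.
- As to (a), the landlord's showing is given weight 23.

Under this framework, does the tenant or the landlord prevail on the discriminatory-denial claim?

At Stage 1 the tenant must meet the preponderance of the evidence (weight is at least 54): on (a) the weight is 78 less the opposing 23 gives net 55, ≥ 54, so (a) meets the standard; on (b) the weight is 51 less the opposing 2 gives net 49, which does not reach 54, so (b) does not meet the standard.
  Not every element is met, so the tenant fails to carry Stage 1.
The analysis ends at Stage 1; the landlord prevails.

landlord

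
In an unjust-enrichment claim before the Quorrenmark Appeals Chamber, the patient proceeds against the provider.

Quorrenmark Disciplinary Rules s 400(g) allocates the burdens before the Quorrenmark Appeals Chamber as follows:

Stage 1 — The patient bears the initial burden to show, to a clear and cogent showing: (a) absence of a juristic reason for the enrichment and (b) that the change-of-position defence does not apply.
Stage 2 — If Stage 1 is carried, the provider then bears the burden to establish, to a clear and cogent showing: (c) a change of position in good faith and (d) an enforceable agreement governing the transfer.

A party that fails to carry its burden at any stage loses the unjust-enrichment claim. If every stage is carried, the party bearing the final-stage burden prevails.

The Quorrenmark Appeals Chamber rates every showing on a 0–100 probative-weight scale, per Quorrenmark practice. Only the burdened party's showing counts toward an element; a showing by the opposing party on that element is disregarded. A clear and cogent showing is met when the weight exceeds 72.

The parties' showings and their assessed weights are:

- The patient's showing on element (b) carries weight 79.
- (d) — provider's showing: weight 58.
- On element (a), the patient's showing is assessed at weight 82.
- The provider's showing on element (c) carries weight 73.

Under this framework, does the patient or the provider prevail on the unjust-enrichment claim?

Stage 1 (patient, a clear and cogent showing, weight exceeds 72): (a) 82 > 72 — meets; (b) 79 > 72 — meets.
  Stage 1 is satisfied; the onus moves to the provider.
Stage 2 (provider, a clear and cogent showing, weight exceeds 72): (c) 73 > 72 — meets; (d) 58 ≤ 72 — fails.
  Not every element is met, so the provider fails to carry Stage 2.
So the patient prevails.

patient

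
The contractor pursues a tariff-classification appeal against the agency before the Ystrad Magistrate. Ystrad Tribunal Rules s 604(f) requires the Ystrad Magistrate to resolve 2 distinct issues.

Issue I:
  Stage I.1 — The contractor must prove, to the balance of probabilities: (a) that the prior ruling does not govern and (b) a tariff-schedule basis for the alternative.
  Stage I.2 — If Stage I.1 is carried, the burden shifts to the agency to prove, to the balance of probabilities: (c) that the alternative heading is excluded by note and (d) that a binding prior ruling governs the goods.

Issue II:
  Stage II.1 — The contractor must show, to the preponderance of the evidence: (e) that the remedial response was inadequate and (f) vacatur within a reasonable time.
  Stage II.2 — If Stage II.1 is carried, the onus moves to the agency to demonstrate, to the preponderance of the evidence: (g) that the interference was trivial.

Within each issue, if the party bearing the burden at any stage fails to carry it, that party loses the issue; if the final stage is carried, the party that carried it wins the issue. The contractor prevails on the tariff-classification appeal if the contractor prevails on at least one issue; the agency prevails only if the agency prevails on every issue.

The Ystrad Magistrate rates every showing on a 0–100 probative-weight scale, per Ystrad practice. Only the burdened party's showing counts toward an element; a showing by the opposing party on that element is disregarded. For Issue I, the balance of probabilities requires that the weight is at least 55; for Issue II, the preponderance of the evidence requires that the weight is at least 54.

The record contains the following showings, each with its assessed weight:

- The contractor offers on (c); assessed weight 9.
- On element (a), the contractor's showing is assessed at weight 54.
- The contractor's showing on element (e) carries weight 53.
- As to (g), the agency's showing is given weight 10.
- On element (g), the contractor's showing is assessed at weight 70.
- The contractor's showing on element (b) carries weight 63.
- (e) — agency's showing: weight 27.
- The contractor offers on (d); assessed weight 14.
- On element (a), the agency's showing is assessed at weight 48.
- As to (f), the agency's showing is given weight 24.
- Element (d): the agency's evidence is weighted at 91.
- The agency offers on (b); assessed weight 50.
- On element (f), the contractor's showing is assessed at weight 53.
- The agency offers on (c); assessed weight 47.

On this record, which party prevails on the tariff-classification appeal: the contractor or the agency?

— Issue I —
At Stage I.1 the contractor must meet the balance of probabilities (weight is at least 55): on (a) the weight is 54 (the agency's 48 is given no effect), < 55, so (a) does not meet the standard; on (b) the weight is 63 (the agency's 50 is given no effect), ≥ 55, so (b) meets the standard.
  The contractor does not carry Stage I.1.
The analysis ends at Stage I.1; the agency prevails on this issue.
— Issue II —
At Stage II.1 the contractor must meet the preponderance of the evidence (weight is at least 54): on (e) the weight is 53 (the agency's 27 is given no effect), which does not reach 54, so (e) does not meet the standard; on (f) the weight is 53 (the agency's 24 is given no effect), < 54, so (f) does not meet the standard.
  The contractor does not carry Stage II.1.
The analysis ends at Stage II.1; the agency prevails on this issue.
Per-issue: Issue I → agency; Issue II → agency. The contractor must prevail on at least one issue; overall, the agency prevails.

agency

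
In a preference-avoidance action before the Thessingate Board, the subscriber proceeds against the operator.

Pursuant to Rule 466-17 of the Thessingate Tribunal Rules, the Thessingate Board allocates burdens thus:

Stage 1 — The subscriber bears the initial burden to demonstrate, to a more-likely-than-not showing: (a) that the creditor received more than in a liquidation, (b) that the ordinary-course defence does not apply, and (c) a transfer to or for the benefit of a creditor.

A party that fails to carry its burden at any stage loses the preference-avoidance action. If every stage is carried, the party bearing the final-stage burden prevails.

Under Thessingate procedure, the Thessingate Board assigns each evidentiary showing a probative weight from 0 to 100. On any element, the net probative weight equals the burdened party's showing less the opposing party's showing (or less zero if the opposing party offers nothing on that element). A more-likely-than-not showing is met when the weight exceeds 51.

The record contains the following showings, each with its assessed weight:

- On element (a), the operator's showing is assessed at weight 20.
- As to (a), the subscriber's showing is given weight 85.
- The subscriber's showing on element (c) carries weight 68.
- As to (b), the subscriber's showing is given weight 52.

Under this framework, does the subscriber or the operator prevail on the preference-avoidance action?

Stage 1 (subscriber, a more-likely-than-not showing, weight exceeds 51): (a) net 85−20=65 > 51 — meets; (b) 52 > 51 — meets; (c) 68 > 51 — meets.
  Stage 1 carried; the final stage is satisfied.
All stages carried — the subscriber prevails.

subscriber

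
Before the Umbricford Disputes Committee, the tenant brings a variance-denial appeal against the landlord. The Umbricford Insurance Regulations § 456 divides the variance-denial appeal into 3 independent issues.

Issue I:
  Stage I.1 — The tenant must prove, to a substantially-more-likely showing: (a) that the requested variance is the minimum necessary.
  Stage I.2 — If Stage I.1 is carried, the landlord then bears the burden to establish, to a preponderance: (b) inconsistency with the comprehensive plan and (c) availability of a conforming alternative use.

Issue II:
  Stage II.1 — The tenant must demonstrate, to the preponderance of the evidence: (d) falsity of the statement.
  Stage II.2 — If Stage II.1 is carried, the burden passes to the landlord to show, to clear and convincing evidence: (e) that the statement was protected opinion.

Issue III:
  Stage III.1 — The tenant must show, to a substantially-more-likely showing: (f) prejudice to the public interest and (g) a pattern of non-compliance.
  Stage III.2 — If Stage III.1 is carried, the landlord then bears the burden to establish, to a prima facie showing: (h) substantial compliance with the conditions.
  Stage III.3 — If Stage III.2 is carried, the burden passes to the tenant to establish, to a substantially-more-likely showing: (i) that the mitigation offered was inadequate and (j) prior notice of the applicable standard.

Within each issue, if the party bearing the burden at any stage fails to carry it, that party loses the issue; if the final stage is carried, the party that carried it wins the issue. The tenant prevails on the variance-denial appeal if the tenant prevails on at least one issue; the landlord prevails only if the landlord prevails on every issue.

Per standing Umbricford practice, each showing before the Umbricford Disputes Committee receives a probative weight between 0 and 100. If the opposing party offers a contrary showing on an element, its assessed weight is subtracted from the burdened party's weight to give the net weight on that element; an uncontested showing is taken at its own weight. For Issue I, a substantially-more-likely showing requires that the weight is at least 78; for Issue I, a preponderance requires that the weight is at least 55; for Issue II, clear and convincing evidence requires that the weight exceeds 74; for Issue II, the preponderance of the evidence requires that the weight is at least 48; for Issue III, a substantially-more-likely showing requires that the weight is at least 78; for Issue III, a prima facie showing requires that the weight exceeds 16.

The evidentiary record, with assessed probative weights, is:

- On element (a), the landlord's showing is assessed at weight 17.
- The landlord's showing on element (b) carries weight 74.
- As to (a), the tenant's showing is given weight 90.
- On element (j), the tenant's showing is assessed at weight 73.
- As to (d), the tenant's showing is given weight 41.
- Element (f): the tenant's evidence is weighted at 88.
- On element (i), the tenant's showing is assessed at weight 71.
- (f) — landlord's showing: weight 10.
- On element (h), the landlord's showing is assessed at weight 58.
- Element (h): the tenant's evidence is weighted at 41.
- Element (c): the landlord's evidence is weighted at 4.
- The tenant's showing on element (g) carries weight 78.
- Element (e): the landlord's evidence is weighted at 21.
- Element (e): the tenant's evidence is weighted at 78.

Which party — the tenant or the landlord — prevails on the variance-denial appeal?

landlord

— Issue I —
Stage I.1 (tenant, a substantially-more-likely showing, weight is at least 78): (a) net 90−17=73 < 78 — fails.
  The tenant does not carry Stage I.1.
The landlord prevails on this issue.
— Issue II —
Stage II.1 (tenant, the preponderance of the evidence, weight is at least 48): (d) 41 < 48 — fails.
  Not every element is met, so the tenant fails to carry Stage II.1.
So the landlord prevails on this issue.
— Issue III —
Stage III.1 — burden on tenant; standard: a substantially-more-likely showing (weight is at least 78).
    (f): 88 − 10 = 78 ≥ 78 [met]
    (g): 78 ≥ 78 [met]
  The tenant carries Stage III.1; the landlord now bears the burden.
Stage III.2 — burden on landlord; standard: a prima facie showing (weight exceeds 16).
    (h): 58 − 41 = 17 > 16 [met]
  The landlord carries Stage III.2; the tenant now bears the burden.
Stage III.3 — burden on tenant; standard: a substantially-more-likely showing (weight is at least 78).
    (i): 71 < 78 [not met]
    (j): 73 < 78 [not met]
  Stage III.3 not carried; the tenant fails its burden.
The landlord prevails on this issue.
Per-issue: Issue I → landlord; Issue II → landlord; Issue III → landlord. The tenant must prevail on at least one issue; overall, the landlord prevails.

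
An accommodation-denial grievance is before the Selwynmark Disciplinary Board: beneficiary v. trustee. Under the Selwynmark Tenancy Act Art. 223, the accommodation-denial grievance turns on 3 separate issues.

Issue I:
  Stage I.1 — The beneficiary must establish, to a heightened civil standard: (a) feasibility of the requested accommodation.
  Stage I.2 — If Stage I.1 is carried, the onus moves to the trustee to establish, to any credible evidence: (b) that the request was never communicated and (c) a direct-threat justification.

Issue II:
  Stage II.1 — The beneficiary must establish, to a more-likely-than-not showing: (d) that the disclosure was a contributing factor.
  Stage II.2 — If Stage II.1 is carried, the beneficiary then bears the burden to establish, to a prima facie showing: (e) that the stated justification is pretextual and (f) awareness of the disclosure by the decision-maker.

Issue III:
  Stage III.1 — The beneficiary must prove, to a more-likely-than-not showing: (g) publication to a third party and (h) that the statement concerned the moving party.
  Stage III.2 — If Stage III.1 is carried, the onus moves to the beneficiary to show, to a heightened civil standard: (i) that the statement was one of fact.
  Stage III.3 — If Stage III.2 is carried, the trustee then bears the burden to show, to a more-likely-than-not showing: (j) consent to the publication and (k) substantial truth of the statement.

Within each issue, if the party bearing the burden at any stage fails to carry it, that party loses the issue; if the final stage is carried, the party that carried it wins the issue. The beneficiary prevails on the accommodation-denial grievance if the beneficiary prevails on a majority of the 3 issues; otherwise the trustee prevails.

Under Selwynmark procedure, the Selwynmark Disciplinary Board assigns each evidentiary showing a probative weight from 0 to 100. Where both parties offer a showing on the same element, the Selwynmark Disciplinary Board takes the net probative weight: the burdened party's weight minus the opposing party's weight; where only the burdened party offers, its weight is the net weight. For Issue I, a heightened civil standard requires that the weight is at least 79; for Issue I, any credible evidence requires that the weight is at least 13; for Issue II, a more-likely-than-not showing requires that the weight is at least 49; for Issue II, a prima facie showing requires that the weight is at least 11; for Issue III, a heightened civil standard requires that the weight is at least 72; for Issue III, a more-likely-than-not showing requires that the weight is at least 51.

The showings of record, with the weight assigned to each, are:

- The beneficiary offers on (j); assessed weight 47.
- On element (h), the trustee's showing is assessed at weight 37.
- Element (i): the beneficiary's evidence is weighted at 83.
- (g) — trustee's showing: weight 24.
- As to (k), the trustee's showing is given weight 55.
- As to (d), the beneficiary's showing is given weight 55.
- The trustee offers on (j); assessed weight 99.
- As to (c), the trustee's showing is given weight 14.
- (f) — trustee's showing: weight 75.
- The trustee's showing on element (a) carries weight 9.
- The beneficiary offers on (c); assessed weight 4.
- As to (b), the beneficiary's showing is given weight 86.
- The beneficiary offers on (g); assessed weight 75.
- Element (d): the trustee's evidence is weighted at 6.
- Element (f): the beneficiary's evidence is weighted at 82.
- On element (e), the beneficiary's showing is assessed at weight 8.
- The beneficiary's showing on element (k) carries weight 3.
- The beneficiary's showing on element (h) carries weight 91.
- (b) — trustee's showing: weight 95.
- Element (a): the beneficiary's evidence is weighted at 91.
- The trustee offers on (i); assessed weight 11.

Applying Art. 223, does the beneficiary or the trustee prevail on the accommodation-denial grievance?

trustee

— Issue I —
Stage I.1 — burden on beneficiary; standard: a heightened civil standard (weight is at least 79).
    (a): 91 − 9 = 82 ≥ 79 [met]
  Stage I.1 is satisfied; the onus moves to the trustee.
Stage I.2 — burden on trustee; standard: any credible evidence (weight is at least 13).
    (b): 95 − 86 = 9 < 13 [not met]
    (c): 14 − 4 = 10 < 13 [not met]
  Stage I.2 not carried; the trustee fails its burden.
The beneficiary prevails on this issue.
— Issue II —
At Stage II.1 the beneficiary must meet a more-likely-than-not showing (weight is at least 49): on (d) the weight is 55 less the opposing 6 gives net 49, ≥ 49, so (d) meets the standard.
  Stage II.1 carried; the burden remains with the beneficiary.
At Stage II.2 the beneficiary must meet a prima facie showing (weight is at least 11): on (e) the weight is 8, < 11, so (e) does not meet the standard; on (f) the weight is 82 less the opposing 75 gives net 7, which does not reach 11, so (f) does not meet the standard.
  Stage II.2 not carried; the beneficiary fails its burden.
The analysis ends at Stage II.2; the trustee prevails on this issue.
— Issue III —
At Stage III.1 the beneficiary must meet a more-likely-than-not showing (weight is at least 51): on (g) the weight is 75 less the opposing 24 gives net 51, ≥ 51, so (g) meets the standard; on (h) the weight is 91 less the opposing 37 gives net 54, which does reach 51, so (h) meets the standard.
  Stage III.1 carried; the burden remains with the beneficiary.
At Stage III.2 the beneficiary must meet a heightened civil standard (weight is at least 72): on (i) the weight is 83 less the opposing 11 gives net 72, which does reach 72, so (i) meets the standard.
  Stage III.2 carried; the burden shifts to the trustee.
At Stage III.3 the trustee must meet a more-likely-than-not showing (weight is at least 51): on (j) the weight is 99 less the opposing 47 gives net 52, ≥ 51, so (j) meets the standard; on (k) the weight is 55 less the opposing 3 gives net 52, which does reach 51, so (k) meets the standard.
  Stage III.3 carried; the final stage is satisfied.
With every stage satisfied, the trustee prevails on this issue.
Per-issue: Issue I → beneficiary; Issue II → trustee; Issue III → trustee. The beneficiary must prevail on a majority of issues; overall, the trustee prevails.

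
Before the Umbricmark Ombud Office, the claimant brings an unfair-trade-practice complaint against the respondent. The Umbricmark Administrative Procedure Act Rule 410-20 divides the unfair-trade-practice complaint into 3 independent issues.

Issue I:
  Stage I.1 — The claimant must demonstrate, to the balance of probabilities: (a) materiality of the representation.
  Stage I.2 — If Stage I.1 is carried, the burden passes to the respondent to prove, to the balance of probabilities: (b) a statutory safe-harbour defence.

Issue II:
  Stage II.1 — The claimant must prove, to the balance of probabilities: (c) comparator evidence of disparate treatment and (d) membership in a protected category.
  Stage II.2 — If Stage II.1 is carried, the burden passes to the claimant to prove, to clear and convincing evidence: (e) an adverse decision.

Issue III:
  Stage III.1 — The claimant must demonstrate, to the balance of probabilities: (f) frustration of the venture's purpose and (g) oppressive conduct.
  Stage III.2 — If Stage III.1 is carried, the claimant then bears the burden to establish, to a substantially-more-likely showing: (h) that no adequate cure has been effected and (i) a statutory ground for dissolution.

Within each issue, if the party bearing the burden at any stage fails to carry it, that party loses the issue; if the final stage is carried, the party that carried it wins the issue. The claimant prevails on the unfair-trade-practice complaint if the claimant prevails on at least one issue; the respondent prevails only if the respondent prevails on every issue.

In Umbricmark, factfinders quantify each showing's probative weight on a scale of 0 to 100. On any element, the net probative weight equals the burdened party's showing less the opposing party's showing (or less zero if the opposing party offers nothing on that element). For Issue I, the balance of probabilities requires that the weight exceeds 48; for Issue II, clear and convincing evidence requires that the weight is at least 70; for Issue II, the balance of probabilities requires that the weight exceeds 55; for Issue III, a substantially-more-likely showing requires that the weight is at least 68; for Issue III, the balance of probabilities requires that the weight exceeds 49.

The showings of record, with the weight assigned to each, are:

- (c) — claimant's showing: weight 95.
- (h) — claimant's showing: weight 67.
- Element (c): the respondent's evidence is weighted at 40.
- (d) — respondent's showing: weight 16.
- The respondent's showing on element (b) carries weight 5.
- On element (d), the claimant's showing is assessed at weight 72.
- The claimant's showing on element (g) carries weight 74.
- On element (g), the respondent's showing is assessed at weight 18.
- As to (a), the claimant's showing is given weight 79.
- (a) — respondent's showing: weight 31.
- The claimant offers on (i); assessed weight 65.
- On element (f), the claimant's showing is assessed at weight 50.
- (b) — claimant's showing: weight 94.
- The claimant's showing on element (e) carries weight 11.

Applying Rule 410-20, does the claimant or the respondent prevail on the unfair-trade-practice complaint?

— Issue I —
Stage I.1 (claimant, the balance of probabilities, weight exceeds 48): (a) net 79−31=48 ≤ 48 — fails.
  Stage I.1 not carried; the claimant fails its burden.
The analysis ends at Stage I.1; the respondent prevails on this issue.
— Issue II —
Stage II.1 — burden on claimant; standard: the balance of probabilities (weight exceeds 55).
    (c): 95 − 40 = 55 ≤ 55 [not met]
    (d): 72 − 16 = 56 > 55 [met]
  Stage II.1 not carried; the claimant fails its burden.
The analysis ends at Stage II.1; the respondent prevails on this issue.
— Issue III —
At Stage III.1 the claimant must meet the balance of probabilities (weight exceeds 49): on (f) the weight is 50, > 49, so (f) meets the standard; on (g) the weight is 74 less the opposing 18 gives net 56, which does exceed 49, so (g) meets the standard.
  Stage III.1 is satisfied; the claimant continues to bear the burden.
At Stage III.2 the claimant must meet a substantially-more-likely showing (weight is at least 68): on (h) the weight is 67, which does not reach 68, so (h) does not meet the standard; on (i) the weight is 65, which does not reach 68, so (i) does not meet the standard.
  The claimant does not carry Stage III.2.
The respondent prevails on this issue.
Per-issue: Issue I → respondent; Issue II → respondent; Issue III → respondent. The claimant must prevail on at least one issue; overall, the respondent prevails.

respondent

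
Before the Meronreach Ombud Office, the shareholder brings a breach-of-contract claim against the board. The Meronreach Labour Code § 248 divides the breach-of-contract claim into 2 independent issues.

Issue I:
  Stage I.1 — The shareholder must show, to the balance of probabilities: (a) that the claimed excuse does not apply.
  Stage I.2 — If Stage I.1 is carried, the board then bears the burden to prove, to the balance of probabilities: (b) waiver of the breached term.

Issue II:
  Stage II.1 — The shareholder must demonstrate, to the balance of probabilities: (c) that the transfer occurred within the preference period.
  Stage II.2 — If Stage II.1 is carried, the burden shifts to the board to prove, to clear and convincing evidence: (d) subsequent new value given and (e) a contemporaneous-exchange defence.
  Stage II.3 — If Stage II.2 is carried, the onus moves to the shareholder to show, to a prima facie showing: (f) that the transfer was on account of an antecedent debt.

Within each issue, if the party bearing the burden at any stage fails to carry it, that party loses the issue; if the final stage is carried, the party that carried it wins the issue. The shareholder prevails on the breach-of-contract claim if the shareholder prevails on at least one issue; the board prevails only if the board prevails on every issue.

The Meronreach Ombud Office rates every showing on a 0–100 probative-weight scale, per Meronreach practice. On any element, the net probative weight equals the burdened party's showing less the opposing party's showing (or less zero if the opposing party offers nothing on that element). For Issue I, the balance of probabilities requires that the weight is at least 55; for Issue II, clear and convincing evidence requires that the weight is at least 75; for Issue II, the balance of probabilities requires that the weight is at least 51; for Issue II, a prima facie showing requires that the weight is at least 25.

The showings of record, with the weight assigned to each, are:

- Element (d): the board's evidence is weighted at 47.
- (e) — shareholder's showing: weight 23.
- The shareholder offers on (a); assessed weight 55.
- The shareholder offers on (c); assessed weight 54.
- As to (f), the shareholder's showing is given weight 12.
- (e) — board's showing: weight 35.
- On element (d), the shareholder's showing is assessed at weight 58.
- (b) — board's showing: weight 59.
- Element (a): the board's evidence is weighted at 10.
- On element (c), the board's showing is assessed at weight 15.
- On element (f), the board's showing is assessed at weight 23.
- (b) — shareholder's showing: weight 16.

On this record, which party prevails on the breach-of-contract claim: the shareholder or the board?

— Issue I —
Stage I.1 — burden on shareholder; standard: the balance of probabilities (weight is at least 55).
    (a): 55 − 10 = 45 < 55 [not met]
  The shareholder does not carry Stage I.1.
The analysis ends at Stage I.1; the board prevails on this issue.
— Issue II —
Stage II.1 — burden on shareholder; standard: the balance of probabilities (weight is at least 51).
    (c): 54 − 15 = 39 < 51 [not met]
  Not every element is met, so the shareholder fails to carry Stage II.1.
The analysis ends at Stage II.1; the board prevails on this issue.
Per-issue: Issue I → board; Issue II → board. The shareholder must prevail on at least one issue; overall, the board prevails.

board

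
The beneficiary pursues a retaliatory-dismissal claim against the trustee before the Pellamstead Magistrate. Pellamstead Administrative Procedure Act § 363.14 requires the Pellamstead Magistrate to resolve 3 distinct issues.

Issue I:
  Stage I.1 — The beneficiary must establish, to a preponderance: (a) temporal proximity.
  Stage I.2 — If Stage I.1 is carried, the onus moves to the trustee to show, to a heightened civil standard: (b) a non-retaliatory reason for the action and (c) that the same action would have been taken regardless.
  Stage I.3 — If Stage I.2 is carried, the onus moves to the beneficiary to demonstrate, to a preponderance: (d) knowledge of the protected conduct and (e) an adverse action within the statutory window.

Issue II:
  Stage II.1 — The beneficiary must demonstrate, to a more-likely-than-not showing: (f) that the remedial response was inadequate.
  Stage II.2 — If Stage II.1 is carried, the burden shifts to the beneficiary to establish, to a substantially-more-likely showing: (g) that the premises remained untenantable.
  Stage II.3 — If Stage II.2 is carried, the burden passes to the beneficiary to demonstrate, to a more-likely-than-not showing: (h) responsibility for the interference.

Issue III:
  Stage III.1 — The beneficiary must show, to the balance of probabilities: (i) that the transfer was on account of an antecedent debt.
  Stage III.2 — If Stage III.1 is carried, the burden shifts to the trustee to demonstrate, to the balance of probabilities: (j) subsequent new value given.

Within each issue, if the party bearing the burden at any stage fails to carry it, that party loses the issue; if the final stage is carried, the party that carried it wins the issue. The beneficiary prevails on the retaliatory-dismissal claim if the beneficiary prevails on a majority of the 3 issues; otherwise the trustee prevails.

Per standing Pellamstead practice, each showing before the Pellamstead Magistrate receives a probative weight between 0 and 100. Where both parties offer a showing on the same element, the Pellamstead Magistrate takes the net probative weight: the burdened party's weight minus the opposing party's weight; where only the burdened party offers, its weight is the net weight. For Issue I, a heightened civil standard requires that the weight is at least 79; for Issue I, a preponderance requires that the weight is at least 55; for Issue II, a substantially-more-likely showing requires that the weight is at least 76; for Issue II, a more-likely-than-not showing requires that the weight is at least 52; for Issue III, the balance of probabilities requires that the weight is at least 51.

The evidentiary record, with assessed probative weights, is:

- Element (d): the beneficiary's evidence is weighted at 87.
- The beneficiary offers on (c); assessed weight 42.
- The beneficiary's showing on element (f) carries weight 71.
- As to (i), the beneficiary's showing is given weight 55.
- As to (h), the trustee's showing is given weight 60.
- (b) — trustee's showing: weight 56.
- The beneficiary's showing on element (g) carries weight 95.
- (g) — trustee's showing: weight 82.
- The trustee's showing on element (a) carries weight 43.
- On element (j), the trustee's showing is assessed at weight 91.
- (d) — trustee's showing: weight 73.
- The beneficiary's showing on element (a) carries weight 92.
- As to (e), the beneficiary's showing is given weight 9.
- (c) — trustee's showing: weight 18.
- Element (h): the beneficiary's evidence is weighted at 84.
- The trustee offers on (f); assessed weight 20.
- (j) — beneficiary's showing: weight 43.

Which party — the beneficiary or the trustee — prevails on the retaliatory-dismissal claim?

— Issue I —
Stage I.1 — burden on beneficiary; standard: a preponderance (weight is at least 55).
    (a): 92 − 43 = 49 < 55 [not met]
  The beneficiary does not carry Stage I.1.
The analysis ends at Stage I.1; the trustee prevails on this issue.
— Issue II —
Stage II.1 — burden on beneficiary; standard: a more-likely-than-not showing (weight is at least 52).
    (f): 71 − 20 = 51 < 52 [not met]
  The beneficiary does not carry Stage II.1.
The analysis ends at Stage II.1; the trustee prevails on this issue.
— Issue III —
Stage III.1 — burden on beneficiary; standard: the balance of probabilities (weight is at least 51).
    (i): 55 ≥ 51 [met]
  Stage III.1 carried; the burden shifts to the trustee.
Stage III.2 — burden on trustee; standard: the balance of probabilities (weight is at least 51).
    (j): 91 − 43 = 48 < 51 [not met]
  Stage III.2 not carried; the trustee fails its burden.
The analysis ends at Stage III.2; the beneficiary prevails on this issue.
Per-issue: Issue I → trustee; Issue II → trustee; Issue III → beneficiary. The beneficiary must prevail on a majority of issues; overall, the trustee prevails.

trustee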